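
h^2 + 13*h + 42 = (h + 6)*(h + 7)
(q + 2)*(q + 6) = q^2 + 8*q + 12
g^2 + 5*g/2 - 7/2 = (g - 1)*(g + 7/2)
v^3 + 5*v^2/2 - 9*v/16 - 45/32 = (v - 3/4)*(v + 3/4)*(v + 5/2)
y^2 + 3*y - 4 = (y - 1)*(y + 4)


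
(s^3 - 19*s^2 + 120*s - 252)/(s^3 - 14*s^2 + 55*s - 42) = (s - 6)/(s - 1)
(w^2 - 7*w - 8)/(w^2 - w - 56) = (w + 1)/(w + 7)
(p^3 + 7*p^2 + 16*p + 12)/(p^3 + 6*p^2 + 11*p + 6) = (p + 2)/(p + 1)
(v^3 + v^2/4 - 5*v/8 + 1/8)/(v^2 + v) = v - 3/4 + 1/(8*v)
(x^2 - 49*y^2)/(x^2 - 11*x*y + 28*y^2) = (x + 7*y)/(x - 4*y)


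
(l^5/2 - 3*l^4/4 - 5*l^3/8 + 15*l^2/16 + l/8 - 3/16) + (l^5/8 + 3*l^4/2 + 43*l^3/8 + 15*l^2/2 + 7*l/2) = 5*l^5/8 + 3*l^4/4 + 19*l^3/4 + 135*l^2/16 + 29*l/8 - 3/16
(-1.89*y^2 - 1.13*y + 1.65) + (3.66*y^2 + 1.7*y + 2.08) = 1.77*y^2 + 0.57*y + 3.73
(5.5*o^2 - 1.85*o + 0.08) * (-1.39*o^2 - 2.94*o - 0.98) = -7.645*o^4 - 13.5985*o^3 - 0.0621999999999998*o^2 + 1.5778*o - 0.0784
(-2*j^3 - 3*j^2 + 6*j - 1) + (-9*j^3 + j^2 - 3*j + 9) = -11*j^3 - 2*j^2 + 3*j + 8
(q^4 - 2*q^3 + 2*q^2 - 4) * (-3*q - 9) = -3*q^5 - 3*q^4 + 12*q^3 - 18*q^2 + 12*q + 36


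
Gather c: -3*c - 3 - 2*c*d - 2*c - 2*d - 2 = c*(-2*d - 5) - 2*d - 5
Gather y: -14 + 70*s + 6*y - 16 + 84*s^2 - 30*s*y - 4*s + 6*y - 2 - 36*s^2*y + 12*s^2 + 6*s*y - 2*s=96*s^2 + 64*s + y*(-36*s^2 - 24*s + 12) - 32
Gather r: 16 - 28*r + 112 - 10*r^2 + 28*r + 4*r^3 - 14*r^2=4*r^3 - 24*r^2 + 128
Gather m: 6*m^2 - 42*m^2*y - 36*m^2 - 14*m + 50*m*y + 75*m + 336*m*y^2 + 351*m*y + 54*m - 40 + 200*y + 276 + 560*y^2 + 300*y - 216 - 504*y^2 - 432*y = m^2*(-42*y - 30) + m*(336*y^2 + 401*y + 115) + 56*y^2 + 68*y + 20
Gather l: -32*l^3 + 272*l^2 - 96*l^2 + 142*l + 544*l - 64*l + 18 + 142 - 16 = -32*l^3 + 176*l^2 + 622*l + 144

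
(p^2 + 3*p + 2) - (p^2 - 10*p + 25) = 13*p - 23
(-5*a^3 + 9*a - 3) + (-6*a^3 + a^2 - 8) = -11*a^3 + a^2 + 9*a - 11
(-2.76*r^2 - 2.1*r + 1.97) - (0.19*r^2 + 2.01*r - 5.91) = -2.95*r^2 - 4.11*r + 7.88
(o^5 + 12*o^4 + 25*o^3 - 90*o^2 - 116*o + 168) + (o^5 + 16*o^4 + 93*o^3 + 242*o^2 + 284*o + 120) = 2*o^5 + 28*o^4 + 118*o^3 + 152*o^2 + 168*o + 288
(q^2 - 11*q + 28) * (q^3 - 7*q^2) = q^5 - 18*q^4 + 105*q^3 - 196*q^2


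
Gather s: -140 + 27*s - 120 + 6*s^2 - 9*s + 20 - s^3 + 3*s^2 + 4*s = -s^3 + 9*s^2 + 22*s - 240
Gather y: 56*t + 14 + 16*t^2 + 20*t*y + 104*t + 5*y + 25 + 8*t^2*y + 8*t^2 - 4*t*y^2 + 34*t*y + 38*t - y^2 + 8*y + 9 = 24*t^2 + 198*t + y^2*(-4*t - 1) + y*(8*t^2 + 54*t + 13) + 48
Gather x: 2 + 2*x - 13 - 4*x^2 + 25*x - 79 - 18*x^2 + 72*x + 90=-22*x^2 + 99*x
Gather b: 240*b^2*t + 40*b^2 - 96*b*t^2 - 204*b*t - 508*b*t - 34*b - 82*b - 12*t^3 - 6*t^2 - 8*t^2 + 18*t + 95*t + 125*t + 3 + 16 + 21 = b^2*(240*t + 40) + b*(-96*t^2 - 712*t - 116) - 12*t^3 - 14*t^2 + 238*t + 40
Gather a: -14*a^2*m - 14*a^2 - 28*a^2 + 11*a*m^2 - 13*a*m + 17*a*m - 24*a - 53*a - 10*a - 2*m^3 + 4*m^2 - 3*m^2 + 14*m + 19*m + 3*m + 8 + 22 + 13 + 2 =a^2*(-14*m - 42) + a*(11*m^2 + 4*m - 87) - 2*m^3 + m^2 + 36*m + 45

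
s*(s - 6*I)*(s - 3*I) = s^3 - 9*I*s^2 - 18*s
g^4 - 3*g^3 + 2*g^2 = g^2*(g - 2)*(g - 1)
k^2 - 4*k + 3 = (k - 3)*(k - 1)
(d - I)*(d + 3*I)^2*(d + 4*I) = d^4 + 9*I*d^3 - 23*d^2 - 3*I*d - 36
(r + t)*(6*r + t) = 6*r^2 + 7*r*t + t^2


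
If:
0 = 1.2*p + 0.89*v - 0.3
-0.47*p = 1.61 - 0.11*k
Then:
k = 15.7045454545455 - 3.16893939393939*v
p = 0.25 - 0.741666666666667*v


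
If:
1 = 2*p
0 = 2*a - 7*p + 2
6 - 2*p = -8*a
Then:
No Solution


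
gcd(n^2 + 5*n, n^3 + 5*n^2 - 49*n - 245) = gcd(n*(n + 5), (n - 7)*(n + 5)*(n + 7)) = n + 5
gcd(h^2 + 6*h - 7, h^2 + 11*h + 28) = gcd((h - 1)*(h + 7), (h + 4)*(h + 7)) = h + 7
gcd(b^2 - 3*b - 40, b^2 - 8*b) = b - 8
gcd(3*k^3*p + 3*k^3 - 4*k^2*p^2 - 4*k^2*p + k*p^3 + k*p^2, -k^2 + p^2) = -k + p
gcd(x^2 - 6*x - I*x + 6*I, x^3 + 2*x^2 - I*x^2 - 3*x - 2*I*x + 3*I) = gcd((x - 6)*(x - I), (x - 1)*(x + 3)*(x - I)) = x - I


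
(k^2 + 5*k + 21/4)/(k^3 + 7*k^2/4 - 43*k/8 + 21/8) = 2*(2*k + 3)/(4*k^2 - 7*k + 3)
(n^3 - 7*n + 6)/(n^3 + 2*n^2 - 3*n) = (n - 2)/n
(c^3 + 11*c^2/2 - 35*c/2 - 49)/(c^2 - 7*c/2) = c + 9 + 14/c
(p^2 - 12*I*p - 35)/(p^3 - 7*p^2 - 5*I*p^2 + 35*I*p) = (p - 7*I)/(p*(p - 7))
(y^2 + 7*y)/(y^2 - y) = (y + 7)/(y - 1)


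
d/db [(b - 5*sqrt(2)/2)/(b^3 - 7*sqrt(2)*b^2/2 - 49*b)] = (-4*b^3 + 22*sqrt(2)*b^2 - 70*b - 245*sqrt(2))/(b^2*(2*b^4 - 14*sqrt(2)*b^3 - 147*b^2 + 686*sqrt(2)*b + 4802))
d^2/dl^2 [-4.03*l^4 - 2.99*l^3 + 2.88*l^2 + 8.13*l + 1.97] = -48.36*l^2 - 17.94*l + 5.76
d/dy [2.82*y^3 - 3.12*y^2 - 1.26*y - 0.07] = 8.46*y^2 - 6.24*y - 1.26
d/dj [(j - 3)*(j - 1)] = 2*j - 4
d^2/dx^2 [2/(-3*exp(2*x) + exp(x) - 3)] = 2*(-2*(6*exp(x) - 1)^2*exp(x) + (12*exp(x) - 1)*(3*exp(2*x) - exp(x) + 3))*exp(x)/(3*exp(2*x) - exp(x) + 3)^3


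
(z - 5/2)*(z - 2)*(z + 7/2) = z^3 - z^2 - 43*z/4 + 35/2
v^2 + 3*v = v*(v + 3)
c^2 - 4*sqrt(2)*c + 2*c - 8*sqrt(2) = (c + 2)*(c - 4*sqrt(2))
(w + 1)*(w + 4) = w^2 + 5*w + 4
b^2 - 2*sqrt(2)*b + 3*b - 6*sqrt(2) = (b + 3)*(b - 2*sqrt(2))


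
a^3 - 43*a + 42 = (a - 6)*(a - 1)*(a + 7)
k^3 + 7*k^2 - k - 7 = (k - 1)*(k + 1)*(k + 7)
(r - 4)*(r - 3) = r^2 - 7*r + 12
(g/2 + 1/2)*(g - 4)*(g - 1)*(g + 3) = g^4/2 - g^3/2 - 13*g^2/2 + g/2 + 6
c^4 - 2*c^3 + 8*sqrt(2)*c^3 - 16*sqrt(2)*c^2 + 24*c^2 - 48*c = c*(c - 2)*(c + 2*sqrt(2))*(c + 6*sqrt(2))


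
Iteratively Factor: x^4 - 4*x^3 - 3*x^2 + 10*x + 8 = (x + 1)*(x^3 - 5*x^2 + 2*x + 8) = (x - 2)*(x + 1)*(x^2 - 3*x - 4) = (x - 2)*(x + 1)^2*(x - 4)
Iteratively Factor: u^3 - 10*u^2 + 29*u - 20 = (u - 4)*(u^2 - 6*u + 5) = (u - 5)*(u - 4)*(u - 1)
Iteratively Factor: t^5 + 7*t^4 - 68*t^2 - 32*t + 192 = (t - 2)*(t^4 + 9*t^3 + 18*t^2 - 32*t - 96) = (t - 2)^2*(t^3 + 11*t^2 + 40*t + 48) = (t - 2)^2*(t + 4)*(t^2 + 7*t + 12) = (t - 2)^2*(t + 3)*(t + 4)*(t + 4)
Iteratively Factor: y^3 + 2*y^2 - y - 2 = (y + 2)*(y^2 - 1) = (y - 1)*(y + 2)*(y + 1)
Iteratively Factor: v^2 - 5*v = (v - 5)*(v)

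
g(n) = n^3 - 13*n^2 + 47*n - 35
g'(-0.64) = 64.87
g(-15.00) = -7040.00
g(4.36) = 5.68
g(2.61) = 16.89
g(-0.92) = -90.02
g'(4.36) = -9.33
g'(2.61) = -0.42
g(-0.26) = -48.12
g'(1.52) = 14.41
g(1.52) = 9.92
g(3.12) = 15.46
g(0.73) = -7.23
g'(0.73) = 29.62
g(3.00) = 16.00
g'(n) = 3*n^2 - 26*n + 47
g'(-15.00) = 1112.00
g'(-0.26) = 53.96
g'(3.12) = -4.92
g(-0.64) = -70.67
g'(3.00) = -4.00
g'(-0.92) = 73.46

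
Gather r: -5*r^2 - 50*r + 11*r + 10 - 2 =-5*r^2 - 39*r + 8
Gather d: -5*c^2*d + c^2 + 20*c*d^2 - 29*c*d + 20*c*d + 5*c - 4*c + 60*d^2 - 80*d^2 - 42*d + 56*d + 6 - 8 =c^2 + c + d^2*(20*c - 20) + d*(-5*c^2 - 9*c + 14) - 2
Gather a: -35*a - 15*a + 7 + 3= 10 - 50*a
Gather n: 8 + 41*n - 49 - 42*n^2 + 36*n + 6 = -42*n^2 + 77*n - 35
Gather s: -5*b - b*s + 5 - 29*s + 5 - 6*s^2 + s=-5*b - 6*s^2 + s*(-b - 28) + 10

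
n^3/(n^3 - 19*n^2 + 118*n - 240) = n^3/(n^3 - 19*n^2 + 118*n - 240)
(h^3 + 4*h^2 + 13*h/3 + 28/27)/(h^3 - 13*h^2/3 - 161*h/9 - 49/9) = (h + 4/3)/(h - 7)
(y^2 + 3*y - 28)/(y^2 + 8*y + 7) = (y - 4)/(y + 1)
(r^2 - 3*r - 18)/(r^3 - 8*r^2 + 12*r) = (r + 3)/(r*(r - 2))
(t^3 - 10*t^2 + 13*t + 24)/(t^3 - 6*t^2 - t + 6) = (t^2 - 11*t + 24)/(t^2 - 7*t + 6)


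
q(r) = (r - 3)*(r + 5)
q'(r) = 2*r + 2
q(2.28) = -5.24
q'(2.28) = 6.56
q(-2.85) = -12.58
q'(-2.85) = -3.70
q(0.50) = -13.75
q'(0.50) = 3.00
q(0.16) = -14.65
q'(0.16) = 2.32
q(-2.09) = -14.81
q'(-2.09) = -2.18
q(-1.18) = -15.97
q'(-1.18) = -0.36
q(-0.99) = -16.00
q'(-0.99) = 0.02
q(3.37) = 3.10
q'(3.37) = 8.74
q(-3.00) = -12.00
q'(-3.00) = -4.00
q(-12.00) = 105.00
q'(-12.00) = -22.00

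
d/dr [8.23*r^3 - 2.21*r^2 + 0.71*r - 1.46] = 24.69*r^2 - 4.42*r + 0.71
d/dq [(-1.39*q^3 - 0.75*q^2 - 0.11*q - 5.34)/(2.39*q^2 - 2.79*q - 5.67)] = (-3.3221*q^4 + 7.7562*q^3 + 25.9993*q^2 + 34.0302*q - 14.2749)/(5.7121*q^4 - 13.3362*q^3 - 19.3185*q^2 + 31.6386*q + 32.1489)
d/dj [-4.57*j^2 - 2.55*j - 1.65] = -9.14*j - 2.55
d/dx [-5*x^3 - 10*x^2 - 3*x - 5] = -15*x^2 - 20*x - 3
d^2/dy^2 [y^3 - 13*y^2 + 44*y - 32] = 6*y - 26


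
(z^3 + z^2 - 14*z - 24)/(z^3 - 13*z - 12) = (z + 2)/(z + 1)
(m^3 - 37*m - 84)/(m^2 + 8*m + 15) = (m^2 - 3*m - 28)/(m + 5)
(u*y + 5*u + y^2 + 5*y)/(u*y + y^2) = (y + 5)/y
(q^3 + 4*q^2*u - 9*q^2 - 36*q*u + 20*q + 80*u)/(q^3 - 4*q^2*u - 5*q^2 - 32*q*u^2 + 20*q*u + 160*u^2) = (q - 4)/(q - 8*u)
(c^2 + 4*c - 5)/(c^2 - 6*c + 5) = (c + 5)/(c - 5)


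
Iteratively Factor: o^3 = (o)*(o^2) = o^2*(o)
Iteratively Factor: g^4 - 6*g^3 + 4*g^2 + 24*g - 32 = (g - 2)*(g^3 - 4*g^2 - 4*g + 16) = (g - 4)*(g - 2)*(g^2 - 4) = (g - 4)*(g - 2)^2*(g + 2)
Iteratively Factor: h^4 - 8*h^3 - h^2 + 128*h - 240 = (h - 4)*(h^3 - 4*h^2 - 17*h + 60) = (h - 4)*(h - 3)*(h^2 - h - 20) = (h - 5)*(h - 4)*(h - 3)*(h + 4)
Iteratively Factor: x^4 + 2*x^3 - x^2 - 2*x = (x)*(x^3 + 2*x^2 - x - 2) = x*(x - 1)*(x^2 + 3*x + 2) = x*(x - 1)*(x + 2)*(x + 1)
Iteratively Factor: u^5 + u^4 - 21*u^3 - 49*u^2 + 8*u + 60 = (u + 2)*(u^4 - u^3 - 19*u^2 - 11*u + 30) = (u - 1)*(u + 2)*(u^3 - 19*u - 30) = (u - 1)*(u + 2)*(u + 3)*(u^2 - 3*u - 10) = (u - 1)*(u + 2)^2*(u + 3)*(u - 5)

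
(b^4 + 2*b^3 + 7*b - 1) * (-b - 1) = -b^5 - 3*b^4 - 2*b^3 - 7*b^2 - 6*b + 1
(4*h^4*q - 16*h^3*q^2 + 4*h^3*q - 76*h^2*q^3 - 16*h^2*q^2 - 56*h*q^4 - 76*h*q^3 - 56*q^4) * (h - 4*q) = 4*h^5*q - 32*h^4*q^2 + 4*h^4*q - 12*h^3*q^3 - 32*h^3*q^2 + 248*h^2*q^4 - 12*h^2*q^3 + 224*h*q^5 + 248*h*q^4 + 224*q^5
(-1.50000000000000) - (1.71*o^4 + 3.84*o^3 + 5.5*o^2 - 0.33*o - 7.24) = -1.71*o^4 - 3.84*o^3 - 5.5*o^2 + 0.33*o + 5.74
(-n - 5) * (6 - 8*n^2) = 8*n^3 + 40*n^2 - 6*n - 30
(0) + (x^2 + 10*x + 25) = x^2 + 10*x + 25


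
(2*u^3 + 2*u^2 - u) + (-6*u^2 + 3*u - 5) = 2*u^3 - 4*u^2 + 2*u - 5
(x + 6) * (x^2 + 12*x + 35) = x^3 + 18*x^2 + 107*x + 210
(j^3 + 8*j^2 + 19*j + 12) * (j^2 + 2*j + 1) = j^5 + 10*j^4 + 36*j^3 + 58*j^2 + 43*j + 12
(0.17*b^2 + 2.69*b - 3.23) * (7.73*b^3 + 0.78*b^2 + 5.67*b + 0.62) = 1.3141*b^5 + 20.9263*b^4 - 21.9058*b^3 + 12.8383*b^2 - 16.6463*b - 2.0026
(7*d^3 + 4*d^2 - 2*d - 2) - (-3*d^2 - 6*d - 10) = 7*d^3 + 7*d^2 + 4*d + 8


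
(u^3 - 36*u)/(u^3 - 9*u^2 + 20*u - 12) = u*(u + 6)/(u^2 - 3*u + 2)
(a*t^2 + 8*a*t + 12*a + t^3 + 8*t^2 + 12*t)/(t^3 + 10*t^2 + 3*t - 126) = (a*t + 2*a + t^2 + 2*t)/(t^2 + 4*t - 21)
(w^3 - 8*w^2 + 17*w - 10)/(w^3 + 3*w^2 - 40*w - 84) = (w^3 - 8*w^2 + 17*w - 10)/(w^3 + 3*w^2 - 40*w - 84)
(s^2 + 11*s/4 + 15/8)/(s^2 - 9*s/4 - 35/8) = (2*s + 3)/(2*s - 7)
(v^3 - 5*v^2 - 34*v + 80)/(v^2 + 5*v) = v - 10 + 16/v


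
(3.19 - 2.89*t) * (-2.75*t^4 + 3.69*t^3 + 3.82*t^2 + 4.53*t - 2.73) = 7.9475*t^5 - 19.4366*t^4 + 0.731299999999999*t^3 - 0.905900000000003*t^2 + 22.3404*t - 8.7087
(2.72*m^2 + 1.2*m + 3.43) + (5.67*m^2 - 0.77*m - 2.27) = 8.39*m^2 + 0.43*m + 1.16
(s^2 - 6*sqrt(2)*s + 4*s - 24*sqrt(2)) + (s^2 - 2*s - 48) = 2*s^2 - 6*sqrt(2)*s + 2*s - 48 - 24*sqrt(2)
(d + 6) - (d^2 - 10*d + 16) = -d^2 + 11*d - 10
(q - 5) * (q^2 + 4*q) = q^3 - q^2 - 20*q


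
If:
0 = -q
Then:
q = 0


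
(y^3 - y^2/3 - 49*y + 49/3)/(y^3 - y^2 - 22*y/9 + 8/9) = 3*(y^2 - 49)/(3*y^2 - 2*y - 8)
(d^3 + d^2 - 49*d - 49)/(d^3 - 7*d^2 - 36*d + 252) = (d^2 + 8*d + 7)/(d^2 - 36)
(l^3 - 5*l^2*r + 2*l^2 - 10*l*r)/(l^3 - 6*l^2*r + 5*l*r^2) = (-l - 2)/(-l + r)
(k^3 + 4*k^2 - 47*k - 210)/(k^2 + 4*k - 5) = (k^2 - k - 42)/(k - 1)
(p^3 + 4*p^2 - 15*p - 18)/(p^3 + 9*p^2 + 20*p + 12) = (p - 3)/(p + 2)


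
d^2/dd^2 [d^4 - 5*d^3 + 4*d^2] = 12*d^2 - 30*d + 8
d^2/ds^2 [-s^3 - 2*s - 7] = -6*s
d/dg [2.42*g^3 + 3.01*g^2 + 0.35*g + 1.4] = 7.26*g^2 + 6.02*g + 0.35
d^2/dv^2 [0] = 0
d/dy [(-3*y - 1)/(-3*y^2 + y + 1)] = (9*y^2 - 3*y - (3*y + 1)*(6*y - 1) - 3)/(-3*y^2 + y + 1)^2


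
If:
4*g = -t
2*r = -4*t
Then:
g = -t/4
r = -2*t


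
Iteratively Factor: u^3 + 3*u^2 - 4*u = (u)*(u^2 + 3*u - 4) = u*(u - 1)*(u + 4)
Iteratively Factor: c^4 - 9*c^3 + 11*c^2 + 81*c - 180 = (c - 4)*(c^3 - 5*c^2 - 9*c + 45) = (c - 4)*(c + 3)*(c^2 - 8*c + 15) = (c - 4)*(c - 3)*(c + 3)*(c - 5)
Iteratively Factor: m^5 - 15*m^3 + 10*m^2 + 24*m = (m + 1)*(m^4 - m^3 - 14*m^2 + 24*m) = (m - 3)*(m + 1)*(m^3 + 2*m^2 - 8*m) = (m - 3)*(m + 1)*(m + 4)*(m^2 - 2*m) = (m - 3)*(m - 2)*(m + 1)*(m + 4)*(m)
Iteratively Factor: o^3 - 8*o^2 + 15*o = (o - 5)*(o^2 - 3*o) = o*(o - 5)*(o - 3)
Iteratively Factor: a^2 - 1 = (a + 1)*(a - 1)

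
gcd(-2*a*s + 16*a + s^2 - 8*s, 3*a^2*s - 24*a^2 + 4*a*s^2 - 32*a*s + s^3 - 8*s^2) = s - 8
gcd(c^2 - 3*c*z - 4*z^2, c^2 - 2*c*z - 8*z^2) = -c + 4*z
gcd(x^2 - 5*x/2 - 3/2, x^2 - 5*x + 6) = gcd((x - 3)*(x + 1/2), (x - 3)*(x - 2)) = x - 3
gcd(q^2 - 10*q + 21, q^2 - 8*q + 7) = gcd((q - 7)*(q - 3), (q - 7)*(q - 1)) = q - 7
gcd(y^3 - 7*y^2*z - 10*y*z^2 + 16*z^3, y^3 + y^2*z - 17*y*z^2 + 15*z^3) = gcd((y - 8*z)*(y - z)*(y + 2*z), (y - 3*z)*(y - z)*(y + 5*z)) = y - z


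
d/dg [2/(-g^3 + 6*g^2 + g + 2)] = 2*(3*g^2 - 12*g - 1)/(-g^3 + 6*g^2 + g + 2)^2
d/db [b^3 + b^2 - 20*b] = 3*b^2 + 2*b - 20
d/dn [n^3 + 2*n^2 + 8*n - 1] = 3*n^2 + 4*n + 8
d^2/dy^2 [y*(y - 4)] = 2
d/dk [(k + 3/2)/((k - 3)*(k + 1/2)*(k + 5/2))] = 2*(-16*k^3 - 36*k^2 + 63)/(16*k^6 - 248*k^4 - 120*k^3 + 961*k^2 + 930*k + 225)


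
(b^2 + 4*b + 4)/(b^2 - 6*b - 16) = (b + 2)/(b - 8)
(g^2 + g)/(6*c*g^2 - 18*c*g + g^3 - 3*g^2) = (g + 1)/(6*c*g - 18*c + g^2 - 3*g)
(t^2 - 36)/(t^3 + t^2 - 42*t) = (t + 6)/(t*(t + 7))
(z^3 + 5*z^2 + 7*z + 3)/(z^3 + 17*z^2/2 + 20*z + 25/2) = 2*(z^2 + 4*z + 3)/(2*z^2 + 15*z + 25)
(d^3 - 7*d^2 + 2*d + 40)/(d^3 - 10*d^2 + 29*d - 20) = (d + 2)/(d - 1)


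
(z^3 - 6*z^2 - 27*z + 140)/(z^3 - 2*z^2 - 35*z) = (z - 4)/z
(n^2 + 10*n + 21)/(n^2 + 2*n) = (n^2 + 10*n + 21)/(n*(n + 2))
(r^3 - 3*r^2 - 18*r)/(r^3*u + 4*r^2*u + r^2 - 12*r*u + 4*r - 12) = r*(r^2 - 3*r - 18)/(r^3*u + 4*r^2*u + r^2 - 12*r*u + 4*r - 12)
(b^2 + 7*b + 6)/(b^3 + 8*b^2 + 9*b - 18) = (b + 1)/(b^2 + 2*b - 3)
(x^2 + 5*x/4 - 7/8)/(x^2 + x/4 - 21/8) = (2*x - 1)/(2*x - 3)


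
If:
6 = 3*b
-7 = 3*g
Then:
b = 2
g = -7/3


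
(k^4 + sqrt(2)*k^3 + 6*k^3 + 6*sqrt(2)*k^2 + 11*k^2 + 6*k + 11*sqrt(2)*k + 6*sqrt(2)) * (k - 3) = k^5 + sqrt(2)*k^4 + 3*k^4 - 7*k^3 + 3*sqrt(2)*k^3 - 27*k^2 - 7*sqrt(2)*k^2 - 27*sqrt(2)*k - 18*k - 18*sqrt(2)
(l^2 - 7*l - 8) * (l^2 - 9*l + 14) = l^4 - 16*l^3 + 69*l^2 - 26*l - 112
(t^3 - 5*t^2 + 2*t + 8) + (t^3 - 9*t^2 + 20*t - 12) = 2*t^3 - 14*t^2 + 22*t - 4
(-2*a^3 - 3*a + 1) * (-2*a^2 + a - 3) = 4*a^5 - 2*a^4 + 12*a^3 - 5*a^2 + 10*a - 3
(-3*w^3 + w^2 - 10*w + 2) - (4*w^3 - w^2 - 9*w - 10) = -7*w^3 + 2*w^2 - w + 12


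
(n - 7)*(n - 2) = n^2 - 9*n + 14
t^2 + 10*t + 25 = (t + 5)^2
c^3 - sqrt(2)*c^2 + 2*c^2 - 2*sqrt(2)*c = c*(c + 2)*(c - sqrt(2))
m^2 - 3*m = m*(m - 3)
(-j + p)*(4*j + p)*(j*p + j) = -4*j^3*p - 4*j^3 + 3*j^2*p^2 + 3*j^2*p + j*p^3 + j*p^2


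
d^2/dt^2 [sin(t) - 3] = -sin(t)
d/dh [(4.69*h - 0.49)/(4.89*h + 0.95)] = (33.504324*h + 6.50902)/(4.89*h + 0.95)^3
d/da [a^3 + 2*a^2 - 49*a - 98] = 3*a^2 + 4*a - 49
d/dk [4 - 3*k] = -3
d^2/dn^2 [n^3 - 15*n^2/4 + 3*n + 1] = 6*n - 15/2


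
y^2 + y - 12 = (y - 3)*(y + 4)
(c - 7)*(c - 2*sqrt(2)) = c^2 - 7*c - 2*sqrt(2)*c + 14*sqrt(2)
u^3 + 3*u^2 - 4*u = u*(u - 1)*(u + 4)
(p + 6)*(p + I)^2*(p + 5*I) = p^4 + 6*p^3 + 7*I*p^3 - 11*p^2 + 42*I*p^2 - 66*p - 5*I*p - 30*I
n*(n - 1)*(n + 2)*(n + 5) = n^4 + 6*n^3 + 3*n^2 - 10*n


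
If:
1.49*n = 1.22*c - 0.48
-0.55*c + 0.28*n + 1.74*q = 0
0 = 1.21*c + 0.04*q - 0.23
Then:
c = 0.19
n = -0.17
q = 0.09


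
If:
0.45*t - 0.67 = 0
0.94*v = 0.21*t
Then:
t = 1.49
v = 0.33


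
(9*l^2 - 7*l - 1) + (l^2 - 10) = 10*l^2 - 7*l - 11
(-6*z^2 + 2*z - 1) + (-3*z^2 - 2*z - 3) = -9*z^2 - 4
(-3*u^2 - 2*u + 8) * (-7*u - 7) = 21*u^3 + 35*u^2 - 42*u - 56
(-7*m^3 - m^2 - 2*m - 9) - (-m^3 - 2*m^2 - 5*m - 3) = -6*m^3 + m^2 + 3*m - 6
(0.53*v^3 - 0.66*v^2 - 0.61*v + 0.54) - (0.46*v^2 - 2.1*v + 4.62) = 0.53*v^3 - 1.12*v^2 + 1.49*v - 4.08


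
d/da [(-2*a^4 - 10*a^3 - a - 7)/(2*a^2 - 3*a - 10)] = (-8*a^5 - 2*a^4 + 140*a^3 + 302*a^2 + 28*a - 11)/(4*a^4 - 12*a^3 - 31*a^2 + 60*a + 100)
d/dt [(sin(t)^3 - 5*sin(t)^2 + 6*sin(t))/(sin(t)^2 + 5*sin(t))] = (sin(t)^2 + 10*sin(t) - 31)*cos(t)/(sin(t) + 5)^2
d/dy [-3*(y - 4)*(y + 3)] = 3 - 6*y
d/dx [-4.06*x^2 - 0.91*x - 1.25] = -8.12*x - 0.91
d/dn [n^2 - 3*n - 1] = 2*n - 3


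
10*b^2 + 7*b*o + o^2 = (2*b + o)*(5*b + o)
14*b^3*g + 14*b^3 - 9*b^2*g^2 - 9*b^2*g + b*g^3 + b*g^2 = (-7*b + g)*(-2*b + g)*(b*g + b)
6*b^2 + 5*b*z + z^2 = (2*b + z)*(3*b + z)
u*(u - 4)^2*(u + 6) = u^4 - 2*u^3 - 32*u^2 + 96*u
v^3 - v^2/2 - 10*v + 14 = (v - 2)^2*(v + 7/2)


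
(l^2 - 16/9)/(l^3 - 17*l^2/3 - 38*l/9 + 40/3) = (3*l + 4)/(3*l^2 - 13*l - 30)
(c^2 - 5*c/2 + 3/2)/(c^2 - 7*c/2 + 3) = (c - 1)/(c - 2)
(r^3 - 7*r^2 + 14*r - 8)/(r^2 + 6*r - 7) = (r^2 - 6*r + 8)/(r + 7)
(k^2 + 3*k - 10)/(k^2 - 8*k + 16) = (k^2 + 3*k - 10)/(k^2 - 8*k + 16)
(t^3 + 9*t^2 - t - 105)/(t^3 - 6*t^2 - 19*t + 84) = (t^2 + 12*t + 35)/(t^2 - 3*t - 28)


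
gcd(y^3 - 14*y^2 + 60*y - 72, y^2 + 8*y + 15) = 1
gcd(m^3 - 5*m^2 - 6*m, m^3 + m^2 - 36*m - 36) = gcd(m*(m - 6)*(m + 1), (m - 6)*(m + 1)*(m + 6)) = m^2 - 5*m - 6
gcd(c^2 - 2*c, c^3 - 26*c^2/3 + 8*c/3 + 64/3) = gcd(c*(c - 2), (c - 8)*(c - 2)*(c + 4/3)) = c - 2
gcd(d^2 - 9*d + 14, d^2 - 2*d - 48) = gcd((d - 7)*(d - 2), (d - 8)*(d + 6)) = 1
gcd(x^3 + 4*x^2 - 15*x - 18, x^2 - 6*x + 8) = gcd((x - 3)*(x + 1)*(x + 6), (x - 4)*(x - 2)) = 1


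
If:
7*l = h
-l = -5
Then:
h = 35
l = 5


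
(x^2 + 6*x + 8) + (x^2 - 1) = 2*x^2 + 6*x + 7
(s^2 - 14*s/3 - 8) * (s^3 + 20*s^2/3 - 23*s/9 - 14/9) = s^5 + 2*s^4 - 125*s^3/3 - 1160*s^2/27 + 748*s/27 + 112/9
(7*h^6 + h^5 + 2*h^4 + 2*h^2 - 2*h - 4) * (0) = 0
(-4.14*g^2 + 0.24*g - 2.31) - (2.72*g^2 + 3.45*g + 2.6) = -6.86*g^2 - 3.21*g - 4.91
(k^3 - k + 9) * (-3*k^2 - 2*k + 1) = -3*k^5 - 2*k^4 + 4*k^3 - 25*k^2 - 19*k + 9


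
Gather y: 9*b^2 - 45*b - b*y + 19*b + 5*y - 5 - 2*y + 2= 9*b^2 - 26*b + y*(3 - b) - 3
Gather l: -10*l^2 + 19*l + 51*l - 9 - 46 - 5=-10*l^2 + 70*l - 60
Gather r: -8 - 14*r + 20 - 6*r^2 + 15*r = -6*r^2 + r + 12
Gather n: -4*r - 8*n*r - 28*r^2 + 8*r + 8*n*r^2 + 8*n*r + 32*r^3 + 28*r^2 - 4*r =8*n*r^2 + 32*r^3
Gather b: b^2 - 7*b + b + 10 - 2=b^2 - 6*b + 8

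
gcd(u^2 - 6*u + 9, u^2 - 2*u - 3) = u - 3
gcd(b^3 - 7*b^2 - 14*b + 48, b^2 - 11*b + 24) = b - 8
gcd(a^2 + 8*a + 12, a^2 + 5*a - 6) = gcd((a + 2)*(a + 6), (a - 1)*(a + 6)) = a + 6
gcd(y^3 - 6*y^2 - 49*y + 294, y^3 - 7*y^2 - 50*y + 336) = y^2 + y - 42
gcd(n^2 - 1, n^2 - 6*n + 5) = n - 1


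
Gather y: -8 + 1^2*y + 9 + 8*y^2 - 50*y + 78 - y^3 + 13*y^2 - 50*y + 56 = -y^3 + 21*y^2 - 99*y + 135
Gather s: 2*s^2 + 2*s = 2*s^2 + 2*s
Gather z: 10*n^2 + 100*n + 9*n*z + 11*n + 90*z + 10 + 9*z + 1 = 10*n^2 + 111*n + z*(9*n + 99) + 11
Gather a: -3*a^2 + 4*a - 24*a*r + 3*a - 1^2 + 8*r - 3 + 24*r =-3*a^2 + a*(7 - 24*r) + 32*r - 4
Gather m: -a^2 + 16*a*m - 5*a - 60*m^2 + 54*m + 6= -a^2 - 5*a - 60*m^2 + m*(16*a + 54) + 6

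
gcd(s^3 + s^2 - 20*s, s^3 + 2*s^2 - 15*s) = s^2 + 5*s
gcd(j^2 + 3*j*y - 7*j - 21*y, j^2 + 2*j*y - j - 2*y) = 1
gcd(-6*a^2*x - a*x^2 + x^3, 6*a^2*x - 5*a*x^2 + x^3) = -3*a*x + x^2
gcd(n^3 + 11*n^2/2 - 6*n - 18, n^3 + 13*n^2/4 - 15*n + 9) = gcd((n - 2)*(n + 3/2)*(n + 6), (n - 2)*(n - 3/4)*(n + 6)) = n^2 + 4*n - 12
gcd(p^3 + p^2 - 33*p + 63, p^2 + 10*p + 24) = 1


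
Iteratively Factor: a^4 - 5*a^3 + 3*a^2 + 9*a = (a)*(a^3 - 5*a^2 + 3*a + 9) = a*(a + 1)*(a^2 - 6*a + 9) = a*(a - 3)*(a + 1)*(a - 3)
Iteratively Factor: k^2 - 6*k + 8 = (k - 2)*(k - 4)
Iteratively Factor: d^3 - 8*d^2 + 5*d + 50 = (d - 5)*(d^2 - 3*d - 10) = (d - 5)^2*(d + 2)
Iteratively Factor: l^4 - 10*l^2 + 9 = (l + 1)*(l^3 - l^2 - 9*l + 9) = (l + 1)*(l + 3)*(l^2 - 4*l + 3) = (l - 3)*(l + 1)*(l + 3)*(l - 1)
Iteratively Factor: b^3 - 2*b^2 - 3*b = (b - 3)*(b^2 + b) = b*(b - 3)*(b + 1)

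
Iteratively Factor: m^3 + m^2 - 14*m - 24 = (m + 3)*(m^2 - 2*m - 8) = (m + 2)*(m + 3)*(m - 4)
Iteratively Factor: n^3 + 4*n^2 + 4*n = (n + 2)*(n^2 + 2*n) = n*(n + 2)*(n + 2)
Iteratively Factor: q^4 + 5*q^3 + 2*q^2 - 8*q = (q + 2)*(q^3 + 3*q^2 - 4*q) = (q - 1)*(q + 2)*(q^2 + 4*q) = q*(q - 1)*(q + 2)*(q + 4)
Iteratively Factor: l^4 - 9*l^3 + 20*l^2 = (l - 5)*(l^3 - 4*l^2) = l*(l - 5)*(l^2 - 4*l) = l*(l - 5)*(l - 4)*(l)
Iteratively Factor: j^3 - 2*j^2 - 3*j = (j)*(j^2 - 2*j - 3) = j*(j + 1)*(j - 3)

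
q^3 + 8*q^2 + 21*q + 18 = (q + 2)*(q + 3)^2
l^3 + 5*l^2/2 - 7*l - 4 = (l - 2)*(l + 1/2)*(l + 4)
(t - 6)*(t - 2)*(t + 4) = t^3 - 4*t^2 - 20*t + 48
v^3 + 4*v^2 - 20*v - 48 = (v - 4)*(v + 2)*(v + 6)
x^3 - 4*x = x*(x - 2)*(x + 2)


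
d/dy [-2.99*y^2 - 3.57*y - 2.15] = -5.98*y - 3.57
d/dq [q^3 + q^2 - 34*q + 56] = 3*q^2 + 2*q - 34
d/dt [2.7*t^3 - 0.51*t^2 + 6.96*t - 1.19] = 8.1*t^2 - 1.02*t + 6.96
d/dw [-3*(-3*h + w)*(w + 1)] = 9*h - 6*w - 3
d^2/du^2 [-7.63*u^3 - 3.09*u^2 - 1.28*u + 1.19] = -45.78*u - 6.18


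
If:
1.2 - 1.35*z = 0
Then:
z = 0.89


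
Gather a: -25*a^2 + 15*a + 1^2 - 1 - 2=-25*a^2 + 15*a - 2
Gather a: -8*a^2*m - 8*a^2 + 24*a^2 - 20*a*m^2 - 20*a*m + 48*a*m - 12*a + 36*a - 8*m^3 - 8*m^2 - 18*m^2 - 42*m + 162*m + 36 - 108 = a^2*(16 - 8*m) + a*(-20*m^2 + 28*m + 24) - 8*m^3 - 26*m^2 + 120*m - 72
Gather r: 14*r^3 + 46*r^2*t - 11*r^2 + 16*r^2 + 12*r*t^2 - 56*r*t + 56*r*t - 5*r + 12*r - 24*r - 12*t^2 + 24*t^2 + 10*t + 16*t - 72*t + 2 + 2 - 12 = 14*r^3 + r^2*(46*t + 5) + r*(12*t^2 - 17) + 12*t^2 - 46*t - 8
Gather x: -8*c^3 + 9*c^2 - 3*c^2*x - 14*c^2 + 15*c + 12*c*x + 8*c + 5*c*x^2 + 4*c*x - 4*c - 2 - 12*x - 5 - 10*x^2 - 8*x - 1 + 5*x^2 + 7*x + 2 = -8*c^3 - 5*c^2 + 19*c + x^2*(5*c - 5) + x*(-3*c^2 + 16*c - 13) - 6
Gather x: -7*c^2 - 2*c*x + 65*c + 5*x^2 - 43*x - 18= -7*c^2 + 65*c + 5*x^2 + x*(-2*c - 43) - 18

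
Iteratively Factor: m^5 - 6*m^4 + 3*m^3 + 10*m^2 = (m + 1)*(m^4 - 7*m^3 + 10*m^2) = m*(m + 1)*(m^3 - 7*m^2 + 10*m) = m^2*(m + 1)*(m^2 - 7*m + 10) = m^2*(m - 2)*(m + 1)*(m - 5)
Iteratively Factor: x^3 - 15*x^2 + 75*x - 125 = (x - 5)*(x^2 - 10*x + 25) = (x - 5)^2*(x - 5)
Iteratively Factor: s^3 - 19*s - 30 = (s - 5)*(s^2 + 5*s + 6) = (s - 5)*(s + 3)*(s + 2)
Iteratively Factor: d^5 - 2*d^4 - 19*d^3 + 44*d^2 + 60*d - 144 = (d - 2)*(d^4 - 19*d^2 + 6*d + 72) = (d - 2)*(d + 4)*(d^3 - 4*d^2 - 3*d + 18) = (d - 2)*(d + 2)*(d + 4)*(d^2 - 6*d + 9) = (d - 3)*(d - 2)*(d + 2)*(d + 4)*(d - 3)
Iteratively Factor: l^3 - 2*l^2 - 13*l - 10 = (l - 5)*(l^2 + 3*l + 2) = (l - 5)*(l + 1)*(l + 2)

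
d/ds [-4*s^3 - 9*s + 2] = -12*s^2 - 9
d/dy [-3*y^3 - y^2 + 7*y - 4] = -9*y^2 - 2*y + 7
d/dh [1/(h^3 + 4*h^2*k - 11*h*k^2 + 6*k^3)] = (-3*h^2 - 8*h*k + 11*k^2)/(h^3 + 4*h^2*k - 11*h*k^2 + 6*k^3)^2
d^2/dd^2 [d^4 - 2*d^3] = 12*d*(d - 1)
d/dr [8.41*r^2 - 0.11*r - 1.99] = 16.82*r - 0.11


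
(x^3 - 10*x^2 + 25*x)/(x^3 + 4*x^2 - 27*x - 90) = x*(x - 5)/(x^2 + 9*x + 18)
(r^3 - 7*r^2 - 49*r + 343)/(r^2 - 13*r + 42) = (r^2 - 49)/(r - 6)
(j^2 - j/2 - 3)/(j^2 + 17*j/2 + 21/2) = (j - 2)/(j + 7)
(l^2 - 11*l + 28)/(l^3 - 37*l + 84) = (l - 7)/(l^2 + 4*l - 21)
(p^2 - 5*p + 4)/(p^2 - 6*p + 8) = (p - 1)/(p - 2)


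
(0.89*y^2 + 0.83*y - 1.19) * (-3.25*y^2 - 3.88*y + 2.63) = -2.8925*y^4 - 6.1507*y^3 + 2.9878*y^2 + 6.8001*y - 3.1297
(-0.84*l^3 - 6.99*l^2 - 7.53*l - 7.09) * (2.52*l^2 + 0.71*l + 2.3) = -2.1168*l^5 - 18.2112*l^4 - 25.8705*l^3 - 39.2901*l^2 - 22.3529*l - 16.307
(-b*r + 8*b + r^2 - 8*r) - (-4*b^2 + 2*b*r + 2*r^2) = 4*b^2 - 3*b*r + 8*b - r^2 - 8*r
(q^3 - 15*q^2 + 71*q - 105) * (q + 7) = q^4 - 8*q^3 - 34*q^2 + 392*q - 735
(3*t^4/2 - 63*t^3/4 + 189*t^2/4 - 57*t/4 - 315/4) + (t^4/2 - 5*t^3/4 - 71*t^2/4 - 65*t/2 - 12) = 2*t^4 - 17*t^3 + 59*t^2/2 - 187*t/4 - 363/4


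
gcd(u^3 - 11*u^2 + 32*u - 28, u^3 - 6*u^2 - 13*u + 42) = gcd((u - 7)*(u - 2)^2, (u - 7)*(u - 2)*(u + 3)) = u^2 - 9*u + 14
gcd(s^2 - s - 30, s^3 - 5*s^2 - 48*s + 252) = s - 6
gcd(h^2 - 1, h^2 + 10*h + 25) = 1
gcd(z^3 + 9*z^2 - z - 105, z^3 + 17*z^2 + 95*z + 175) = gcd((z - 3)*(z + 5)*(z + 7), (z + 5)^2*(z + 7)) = z^2 + 12*z + 35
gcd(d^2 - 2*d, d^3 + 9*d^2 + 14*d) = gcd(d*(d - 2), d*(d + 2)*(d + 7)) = d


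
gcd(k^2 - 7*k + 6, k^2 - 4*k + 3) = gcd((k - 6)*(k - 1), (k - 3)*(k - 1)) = k - 1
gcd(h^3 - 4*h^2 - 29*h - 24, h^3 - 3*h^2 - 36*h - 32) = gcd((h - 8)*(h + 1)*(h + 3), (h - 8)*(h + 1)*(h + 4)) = h^2 - 7*h - 8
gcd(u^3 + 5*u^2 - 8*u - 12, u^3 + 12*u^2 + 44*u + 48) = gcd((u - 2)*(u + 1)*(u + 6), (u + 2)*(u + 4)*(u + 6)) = u + 6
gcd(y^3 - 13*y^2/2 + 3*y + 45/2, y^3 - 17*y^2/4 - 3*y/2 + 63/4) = y - 3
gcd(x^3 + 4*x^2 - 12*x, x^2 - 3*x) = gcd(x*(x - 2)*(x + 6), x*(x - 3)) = x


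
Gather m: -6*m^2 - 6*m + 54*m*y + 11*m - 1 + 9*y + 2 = -6*m^2 + m*(54*y + 5) + 9*y + 1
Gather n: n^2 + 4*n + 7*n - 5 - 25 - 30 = n^2 + 11*n - 60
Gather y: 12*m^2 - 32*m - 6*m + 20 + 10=12*m^2 - 38*m + 30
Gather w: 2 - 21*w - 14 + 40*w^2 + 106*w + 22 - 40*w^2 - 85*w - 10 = 0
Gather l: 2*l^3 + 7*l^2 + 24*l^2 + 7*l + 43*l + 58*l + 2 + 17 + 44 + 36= 2*l^3 + 31*l^2 + 108*l + 99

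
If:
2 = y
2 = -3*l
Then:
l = -2/3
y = 2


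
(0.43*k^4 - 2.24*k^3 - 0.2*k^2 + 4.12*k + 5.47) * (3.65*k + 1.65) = 1.5695*k^5 - 7.4665*k^4 - 4.426*k^3 + 14.708*k^2 + 26.7635*k + 9.0255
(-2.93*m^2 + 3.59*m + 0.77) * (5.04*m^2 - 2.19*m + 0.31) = -14.7672*m^4 + 24.5103*m^3 - 4.8896*m^2 - 0.5734*m + 0.2387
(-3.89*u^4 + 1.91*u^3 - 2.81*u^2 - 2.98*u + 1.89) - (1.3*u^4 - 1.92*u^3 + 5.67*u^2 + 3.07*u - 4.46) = -5.19*u^4 + 3.83*u^3 - 8.48*u^2 - 6.05*u + 6.35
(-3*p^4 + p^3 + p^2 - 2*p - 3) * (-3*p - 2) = 9*p^5 + 3*p^4 - 5*p^3 + 4*p^2 + 13*p + 6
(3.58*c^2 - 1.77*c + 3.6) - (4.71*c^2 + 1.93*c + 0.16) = -1.13*c^2 - 3.7*c + 3.44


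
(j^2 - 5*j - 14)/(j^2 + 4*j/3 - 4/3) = 3*(j - 7)/(3*j - 2)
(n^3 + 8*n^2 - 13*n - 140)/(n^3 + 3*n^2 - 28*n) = (n + 5)/n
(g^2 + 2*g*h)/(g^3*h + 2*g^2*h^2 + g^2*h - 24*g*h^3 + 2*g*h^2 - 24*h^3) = g*(g + 2*h)/(h*(g^3 + 2*g^2*h + g^2 - 24*g*h^2 + 2*g*h - 24*h^2))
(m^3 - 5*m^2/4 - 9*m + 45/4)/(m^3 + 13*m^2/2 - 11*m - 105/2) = (4*m^2 + 7*m - 15)/(2*(2*m^2 + 19*m + 35))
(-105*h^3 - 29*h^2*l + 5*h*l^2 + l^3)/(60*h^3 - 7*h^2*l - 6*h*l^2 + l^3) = (-7*h - l)/(4*h - l)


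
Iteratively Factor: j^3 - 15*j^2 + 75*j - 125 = (j - 5)*(j^2 - 10*j + 25) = (j - 5)^2*(j - 5)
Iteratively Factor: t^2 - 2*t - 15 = (t + 3)*(t - 5)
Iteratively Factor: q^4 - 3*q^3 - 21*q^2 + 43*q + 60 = (q + 4)*(q^3 - 7*q^2 + 7*q + 15) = (q - 5)*(q + 4)*(q^2 - 2*q - 3) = (q - 5)*(q + 1)*(q + 4)*(q - 3)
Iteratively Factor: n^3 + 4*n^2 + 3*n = (n + 1)*(n^2 + 3*n) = (n + 1)*(n + 3)*(n)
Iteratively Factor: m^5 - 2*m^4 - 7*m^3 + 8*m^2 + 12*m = (m - 3)*(m^4 + m^3 - 4*m^2 - 4*m) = m*(m - 3)*(m^3 + m^2 - 4*m - 4) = m*(m - 3)*(m + 1)*(m^2 - 4) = m*(m - 3)*(m + 1)*(m + 2)*(m - 2)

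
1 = 1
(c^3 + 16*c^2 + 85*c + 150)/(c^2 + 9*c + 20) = (c^2 + 11*c + 30)/(c + 4)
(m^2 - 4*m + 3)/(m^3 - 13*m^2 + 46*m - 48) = (m - 1)/(m^2 - 10*m + 16)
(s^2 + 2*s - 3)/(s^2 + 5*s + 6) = (s - 1)/(s + 2)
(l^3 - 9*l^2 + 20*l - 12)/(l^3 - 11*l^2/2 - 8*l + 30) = 2*(l - 1)/(2*l + 5)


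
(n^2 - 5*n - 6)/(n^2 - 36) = (n + 1)/(n + 6)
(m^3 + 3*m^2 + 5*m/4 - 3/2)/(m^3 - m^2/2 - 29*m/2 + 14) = (4*m^3 + 12*m^2 + 5*m - 6)/(2*(2*m^3 - m^2 - 29*m + 28))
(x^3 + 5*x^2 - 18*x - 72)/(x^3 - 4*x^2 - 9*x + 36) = (x + 6)/(x - 3)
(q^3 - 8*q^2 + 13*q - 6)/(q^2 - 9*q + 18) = (q^2 - 2*q + 1)/(q - 3)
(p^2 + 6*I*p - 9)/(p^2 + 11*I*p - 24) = (p + 3*I)/(p + 8*I)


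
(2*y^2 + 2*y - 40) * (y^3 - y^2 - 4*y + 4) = 2*y^5 - 50*y^3 + 40*y^2 + 168*y - 160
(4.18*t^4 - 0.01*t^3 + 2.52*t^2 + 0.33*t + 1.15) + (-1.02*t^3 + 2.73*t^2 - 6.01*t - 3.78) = 4.18*t^4 - 1.03*t^3 + 5.25*t^2 - 5.68*t - 2.63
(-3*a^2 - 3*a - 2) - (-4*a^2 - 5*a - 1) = a^2 + 2*a - 1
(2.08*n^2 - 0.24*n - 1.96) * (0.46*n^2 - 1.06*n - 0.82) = 0.9568*n^4 - 2.3152*n^3 - 2.3528*n^2 + 2.2744*n + 1.6072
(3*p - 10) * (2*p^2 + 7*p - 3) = 6*p^3 + p^2 - 79*p + 30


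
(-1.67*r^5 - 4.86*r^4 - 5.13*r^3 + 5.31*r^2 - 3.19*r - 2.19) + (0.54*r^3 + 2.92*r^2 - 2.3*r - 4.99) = -1.67*r^5 - 4.86*r^4 - 4.59*r^3 + 8.23*r^2 - 5.49*r - 7.18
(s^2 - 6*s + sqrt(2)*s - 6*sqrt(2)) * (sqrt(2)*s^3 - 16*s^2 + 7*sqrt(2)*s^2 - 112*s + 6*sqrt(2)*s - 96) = sqrt(2)*s^5 - 14*s^4 + sqrt(2)*s^4 - 52*sqrt(2)*s^3 - 14*s^3 - 52*sqrt(2)*s^2 + 504*s^2 + 504*s + 576*sqrt(2)*s + 576*sqrt(2)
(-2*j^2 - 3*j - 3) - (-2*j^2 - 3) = -3*j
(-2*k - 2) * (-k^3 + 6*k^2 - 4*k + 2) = 2*k^4 - 10*k^3 - 4*k^2 + 4*k - 4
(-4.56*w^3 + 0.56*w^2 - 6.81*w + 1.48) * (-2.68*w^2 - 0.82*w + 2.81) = 12.2208*w^5 + 2.2384*w^4 + 4.978*w^3 + 3.1914*w^2 - 20.3497*w + 4.1588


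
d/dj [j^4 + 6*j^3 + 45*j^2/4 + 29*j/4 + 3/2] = 4*j^3 + 18*j^2 + 45*j/2 + 29/4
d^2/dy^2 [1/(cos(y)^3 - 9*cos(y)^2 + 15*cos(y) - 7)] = 9*(-sin(y)^4 + 21*sin(y)^2 - 73*cos(y)/4 + 9*cos(3*y)/4 + 16)/((cos(y) - 7)^3*(cos(y) - 1)^4)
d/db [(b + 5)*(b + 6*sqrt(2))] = 2*b + 5 + 6*sqrt(2)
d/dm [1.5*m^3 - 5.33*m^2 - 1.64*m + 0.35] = 4.5*m^2 - 10.66*m - 1.64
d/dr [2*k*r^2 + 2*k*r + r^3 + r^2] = 4*k*r + 2*k + 3*r^2 + 2*r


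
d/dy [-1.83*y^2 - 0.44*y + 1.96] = -3.66*y - 0.44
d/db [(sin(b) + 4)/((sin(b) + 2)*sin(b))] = (-8*sin(b) + cos(b)^2 - 9)*cos(b)/((sin(b) + 2)^2*sin(b)^2)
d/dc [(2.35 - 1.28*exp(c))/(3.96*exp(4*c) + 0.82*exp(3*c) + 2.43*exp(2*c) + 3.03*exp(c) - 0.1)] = (15.2064*exp(4*c) - 35.1248*exp(3*c) - 2.6706*exp(2*c) - 11.421*exp(c) - 6.9925)*exp(c)/(15.6816*exp(8*c) + 6.4944*exp(7*c) + 19.918*exp(6*c) + 27.9828*exp(5*c) + 10.0821*exp(4*c) + 14.5618*exp(3*c) + 8.6949*exp(2*c) - 0.606*exp(c) + 0.01)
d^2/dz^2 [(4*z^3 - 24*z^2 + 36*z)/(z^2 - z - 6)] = 80/(z^3 + 6*z^2 + 12*z + 8)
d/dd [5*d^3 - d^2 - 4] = d*(15*d - 2)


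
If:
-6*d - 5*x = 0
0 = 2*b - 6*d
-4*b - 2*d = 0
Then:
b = 0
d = 0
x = 0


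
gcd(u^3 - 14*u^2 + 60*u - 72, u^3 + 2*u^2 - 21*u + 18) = 1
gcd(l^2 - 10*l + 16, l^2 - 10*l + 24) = 1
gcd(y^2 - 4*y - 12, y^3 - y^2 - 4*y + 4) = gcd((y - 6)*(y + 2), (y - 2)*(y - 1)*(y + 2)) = y + 2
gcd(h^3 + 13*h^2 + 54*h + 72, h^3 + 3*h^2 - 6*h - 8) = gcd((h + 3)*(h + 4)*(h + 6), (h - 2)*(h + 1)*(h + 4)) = h + 4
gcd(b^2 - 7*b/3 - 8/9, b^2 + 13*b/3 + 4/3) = b + 1/3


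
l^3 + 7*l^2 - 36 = (l - 2)*(l + 3)*(l + 6)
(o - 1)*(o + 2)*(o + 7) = o^3 + 8*o^2 + 5*o - 14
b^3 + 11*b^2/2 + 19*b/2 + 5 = (b + 1)*(b + 2)*(b + 5/2)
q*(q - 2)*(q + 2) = q^3 - 4*q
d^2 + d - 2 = (d - 1)*(d + 2)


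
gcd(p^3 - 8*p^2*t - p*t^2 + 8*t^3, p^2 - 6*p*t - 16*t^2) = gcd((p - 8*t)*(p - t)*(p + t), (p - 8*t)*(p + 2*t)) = p - 8*t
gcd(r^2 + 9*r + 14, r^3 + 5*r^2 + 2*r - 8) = r + 2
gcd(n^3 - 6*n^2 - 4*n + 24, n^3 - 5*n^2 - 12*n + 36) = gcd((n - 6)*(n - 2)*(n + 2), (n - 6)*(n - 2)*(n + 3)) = n^2 - 8*n + 12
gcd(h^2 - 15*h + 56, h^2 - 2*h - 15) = 1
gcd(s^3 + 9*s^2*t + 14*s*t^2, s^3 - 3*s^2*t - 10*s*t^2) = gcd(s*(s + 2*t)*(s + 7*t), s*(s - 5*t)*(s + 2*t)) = s^2 + 2*s*t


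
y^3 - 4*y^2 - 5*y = y*(y - 5)*(y + 1)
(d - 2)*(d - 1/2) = d^2 - 5*d/2 + 1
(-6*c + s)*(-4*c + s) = 24*c^2 - 10*c*s + s^2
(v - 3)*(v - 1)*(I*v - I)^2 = -v^4 + 6*v^3 - 12*v^2 + 10*v - 3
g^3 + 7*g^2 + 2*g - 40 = (g - 2)*(g + 4)*(g + 5)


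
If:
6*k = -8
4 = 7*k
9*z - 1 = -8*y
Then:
No Solution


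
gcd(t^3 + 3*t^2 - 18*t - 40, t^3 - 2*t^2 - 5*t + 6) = t + 2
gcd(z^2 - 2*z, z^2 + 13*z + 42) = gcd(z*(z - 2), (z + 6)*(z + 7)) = 1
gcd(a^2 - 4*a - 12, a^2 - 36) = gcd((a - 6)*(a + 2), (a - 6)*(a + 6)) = a - 6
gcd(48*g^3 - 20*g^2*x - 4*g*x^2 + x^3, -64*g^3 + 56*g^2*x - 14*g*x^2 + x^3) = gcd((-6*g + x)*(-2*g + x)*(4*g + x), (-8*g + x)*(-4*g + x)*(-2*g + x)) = -2*g + x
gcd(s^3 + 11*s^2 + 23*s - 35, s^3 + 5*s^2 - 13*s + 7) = s^2 + 6*s - 7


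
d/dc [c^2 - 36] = 2*c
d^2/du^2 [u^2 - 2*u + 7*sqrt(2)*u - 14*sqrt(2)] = 2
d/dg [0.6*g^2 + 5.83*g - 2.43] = 1.2*g + 5.83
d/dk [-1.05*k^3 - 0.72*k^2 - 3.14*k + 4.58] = -3.15*k^2 - 1.44*k - 3.14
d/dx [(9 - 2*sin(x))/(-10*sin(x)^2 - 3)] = 2*(-10*sin(x)^2 + 90*sin(x) + 3)*cos(x)/(10*sin(x)^2 + 3)^2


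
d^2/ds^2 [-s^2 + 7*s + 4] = -2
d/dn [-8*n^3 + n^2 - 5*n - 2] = -24*n^2 + 2*n - 5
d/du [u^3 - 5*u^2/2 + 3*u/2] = 3*u^2 - 5*u + 3/2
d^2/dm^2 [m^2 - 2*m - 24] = 2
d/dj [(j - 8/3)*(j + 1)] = 2*j - 5/3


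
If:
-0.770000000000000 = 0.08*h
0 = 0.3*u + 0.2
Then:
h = -9.62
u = -0.67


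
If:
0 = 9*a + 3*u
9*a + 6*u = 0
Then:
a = 0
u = 0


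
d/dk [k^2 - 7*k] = 2*k - 7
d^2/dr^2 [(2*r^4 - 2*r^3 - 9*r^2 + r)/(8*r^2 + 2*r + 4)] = 2*(16*r^6 + 12*r^5 + 27*r^4 + 49*r^3 + 126*r^2 - 24*r - 19)/(64*r^6 + 48*r^5 + 108*r^4 + 49*r^3 + 54*r^2 + 12*r + 8)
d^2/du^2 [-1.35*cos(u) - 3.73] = 1.35*cos(u)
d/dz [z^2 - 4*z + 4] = 2*z - 4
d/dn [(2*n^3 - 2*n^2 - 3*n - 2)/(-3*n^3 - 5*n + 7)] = (-6*n^4 - 38*n^3 + 34*n^2 - 28*n - 31)/(9*n^6 + 30*n^4 - 42*n^3 + 25*n^2 - 70*n + 49)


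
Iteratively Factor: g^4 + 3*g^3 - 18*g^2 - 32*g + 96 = (g + 4)*(g^3 - g^2 - 14*g + 24) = (g - 3)*(g + 4)*(g^2 + 2*g - 8) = (g - 3)*(g - 2)*(g + 4)*(g + 4)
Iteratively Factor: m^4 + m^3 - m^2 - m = (m + 1)*(m^3 - m) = (m - 1)*(m + 1)*(m^2 + m) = (m - 1)*(m + 1)^2*(m)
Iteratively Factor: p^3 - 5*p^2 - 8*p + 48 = (p + 3)*(p^2 - 8*p + 16) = (p - 4)*(p + 3)*(p - 4)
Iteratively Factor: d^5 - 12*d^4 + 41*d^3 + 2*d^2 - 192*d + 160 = (d - 4)*(d^4 - 8*d^3 + 9*d^2 + 38*d - 40) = (d - 4)*(d - 1)*(d^3 - 7*d^2 + 2*d + 40) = (d - 4)*(d - 1)*(d + 2)*(d^2 - 9*d + 20) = (d - 5)*(d - 4)*(d - 1)*(d + 2)*(d - 4)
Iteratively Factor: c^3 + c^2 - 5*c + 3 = (c - 1)*(c^2 + 2*c - 3) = (c - 1)*(c + 3)*(c - 1)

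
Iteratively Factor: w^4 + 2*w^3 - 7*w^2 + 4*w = (w + 4)*(w^3 - 2*w^2 + w) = (w - 1)*(w + 4)*(w^2 - w) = (w - 1)^2*(w + 4)*(w)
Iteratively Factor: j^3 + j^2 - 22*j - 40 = (j + 2)*(j^2 - j - 20) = (j + 2)*(j + 4)*(j - 5)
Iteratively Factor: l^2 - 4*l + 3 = (l - 3)*(l - 1)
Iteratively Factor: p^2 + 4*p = (p + 4)*(p)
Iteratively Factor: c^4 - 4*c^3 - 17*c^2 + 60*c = (c - 5)*(c^3 + c^2 - 12*c) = (c - 5)*(c + 4)*(c^2 - 3*c) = (c - 5)*(c - 3)*(c + 4)*(c)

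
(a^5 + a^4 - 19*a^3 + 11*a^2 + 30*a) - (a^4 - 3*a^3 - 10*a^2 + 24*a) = a^5 - 16*a^3 + 21*a^2 + 6*a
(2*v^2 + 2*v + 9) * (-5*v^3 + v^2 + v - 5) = -10*v^5 - 8*v^4 - 41*v^3 + v^2 - v - 45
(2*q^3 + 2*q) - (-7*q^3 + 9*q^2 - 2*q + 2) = 9*q^3 - 9*q^2 + 4*q - 2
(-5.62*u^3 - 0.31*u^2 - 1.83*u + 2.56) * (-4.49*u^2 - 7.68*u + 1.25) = 25.2338*u^5 + 44.5535*u^4 + 3.5725*u^3 + 2.1725*u^2 - 21.9483*u + 3.2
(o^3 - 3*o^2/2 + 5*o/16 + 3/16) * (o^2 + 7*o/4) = o^5 + o^4/4 - 37*o^3/16 + 47*o^2/64 + 21*o/64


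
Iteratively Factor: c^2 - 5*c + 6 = (c - 3)*(c - 2)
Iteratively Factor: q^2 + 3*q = (q + 3)*(q)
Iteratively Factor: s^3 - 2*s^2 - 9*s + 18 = (s - 2)*(s^2 - 9) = (s - 3)*(s - 2)*(s + 3)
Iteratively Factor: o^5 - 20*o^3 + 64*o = (o)*(o^4 - 20*o^2 + 64) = o*(o + 2)*(o^3 - 2*o^2 - 16*o + 32) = o*(o - 2)*(o + 2)*(o^2 - 16) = o*(o - 2)*(o + 2)*(o + 4)*(o - 4)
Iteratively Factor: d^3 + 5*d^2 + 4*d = (d + 1)*(d^2 + 4*d) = (d + 1)*(d + 4)*(d)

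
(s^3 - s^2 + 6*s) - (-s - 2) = s^3 - s^2 + 7*s + 2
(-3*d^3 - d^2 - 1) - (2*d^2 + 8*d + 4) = -3*d^3 - 3*d^2 - 8*d - 5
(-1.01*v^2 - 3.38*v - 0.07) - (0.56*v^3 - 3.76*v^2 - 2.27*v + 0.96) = -0.56*v^3 + 2.75*v^2 - 1.11*v - 1.03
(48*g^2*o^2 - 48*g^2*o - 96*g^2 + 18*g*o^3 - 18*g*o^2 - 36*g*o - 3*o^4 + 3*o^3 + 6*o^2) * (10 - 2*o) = -96*g^2*o^3 + 576*g^2*o^2 - 288*g^2*o - 960*g^2 - 36*g*o^4 + 216*g*o^3 - 108*g*o^2 - 360*g*o + 6*o^5 - 36*o^4 + 18*o^3 + 60*o^2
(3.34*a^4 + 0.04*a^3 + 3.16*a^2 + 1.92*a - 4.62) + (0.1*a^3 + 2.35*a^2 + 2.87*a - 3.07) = 3.34*a^4 + 0.14*a^3 + 5.51*a^2 + 4.79*a - 7.69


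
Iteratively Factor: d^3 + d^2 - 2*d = (d - 1)*(d^2 + 2*d) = d*(d - 1)*(d + 2)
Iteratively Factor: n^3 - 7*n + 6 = (n - 1)*(n^2 + n - 6) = (n - 2)*(n - 1)*(n + 3)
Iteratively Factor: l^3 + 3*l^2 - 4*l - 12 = (l + 3)*(l^2 - 4) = (l + 2)*(l + 3)*(l - 2)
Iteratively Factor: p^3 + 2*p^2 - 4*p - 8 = (p - 2)*(p^2 + 4*p + 4) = (p - 2)*(p + 2)*(p + 2)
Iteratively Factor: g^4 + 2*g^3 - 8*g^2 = (g - 2)*(g^3 + 4*g^2) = (g - 2)*(g + 4)*(g^2) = g*(g - 2)*(g + 4)*(g)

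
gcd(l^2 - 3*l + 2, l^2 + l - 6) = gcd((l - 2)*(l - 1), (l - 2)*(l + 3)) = l - 2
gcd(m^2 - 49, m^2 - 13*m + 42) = m - 7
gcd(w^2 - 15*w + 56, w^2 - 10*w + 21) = w - 7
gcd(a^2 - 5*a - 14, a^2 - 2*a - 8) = a + 2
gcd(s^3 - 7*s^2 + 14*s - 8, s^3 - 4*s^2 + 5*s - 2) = s^2 - 3*s + 2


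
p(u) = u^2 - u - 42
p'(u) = 2*u - 1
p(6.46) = -6.73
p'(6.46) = 11.92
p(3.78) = -31.49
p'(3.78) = 6.56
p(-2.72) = -31.88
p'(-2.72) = -6.44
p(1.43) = -41.39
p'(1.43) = 1.86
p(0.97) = -42.03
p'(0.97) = 0.94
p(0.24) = -42.18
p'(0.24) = -0.52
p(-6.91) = 12.66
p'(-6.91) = -14.82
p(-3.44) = -26.73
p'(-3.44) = -7.88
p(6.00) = -12.00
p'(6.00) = 11.00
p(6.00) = -12.00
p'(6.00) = 11.00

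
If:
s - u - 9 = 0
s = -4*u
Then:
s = 36/5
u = -9/5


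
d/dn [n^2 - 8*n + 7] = 2*n - 8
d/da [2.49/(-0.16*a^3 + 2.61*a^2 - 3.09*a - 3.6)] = (1.1952*a^2 - 12.9978*a + 7.6941)/(0.16*a^3 - 2.61*a^2 + 3.09*a + 3.6)^2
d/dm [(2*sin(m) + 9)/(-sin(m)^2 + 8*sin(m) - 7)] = 2*(sin(m)^2 + 9*sin(m) - 43)*cos(m)/(sin(m)^2 - 8*sin(m) + 7)^2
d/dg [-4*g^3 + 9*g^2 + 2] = 6*g*(3 - 2*g)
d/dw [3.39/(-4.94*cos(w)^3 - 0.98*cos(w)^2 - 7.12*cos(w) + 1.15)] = (50.2398*sin(w)^2 - 6.6444*cos(w) - 74.3766)*sin(w)/(4.94*cos(w)^3 + 0.98*cos(w)^2 + 7.12*cos(w) - 1.15)^2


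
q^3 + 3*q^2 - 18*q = q*(q - 3)*(q + 6)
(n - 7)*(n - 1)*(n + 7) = n^3 - n^2 - 49*n + 49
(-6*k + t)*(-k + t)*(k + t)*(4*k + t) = 24*k^4 + 2*k^3*t - 25*k^2*t^2 - 2*k*t^3 + t^4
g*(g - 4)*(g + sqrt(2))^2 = g^4 - 4*g^3 + 2*sqrt(2)*g^3 - 8*sqrt(2)*g^2 + 2*g^2 - 8*g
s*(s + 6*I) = s^2 + 6*I*s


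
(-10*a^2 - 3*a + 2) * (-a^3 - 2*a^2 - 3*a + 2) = 10*a^5 + 23*a^4 + 34*a^3 - 15*a^2 - 12*a + 4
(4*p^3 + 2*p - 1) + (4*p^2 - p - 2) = 4*p^3 + 4*p^2 + p - 3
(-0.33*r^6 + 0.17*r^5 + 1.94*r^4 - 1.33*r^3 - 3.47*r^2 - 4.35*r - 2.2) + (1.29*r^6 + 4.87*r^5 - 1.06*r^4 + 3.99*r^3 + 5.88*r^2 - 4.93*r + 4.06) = 0.96*r^6 + 5.04*r^5 + 0.88*r^4 + 2.66*r^3 + 2.41*r^2 - 9.28*r + 1.86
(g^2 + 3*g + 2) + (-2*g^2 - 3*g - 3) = -g^2 - 1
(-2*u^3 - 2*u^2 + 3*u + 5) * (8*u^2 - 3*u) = -16*u^5 - 10*u^4 + 30*u^3 + 31*u^2 - 15*u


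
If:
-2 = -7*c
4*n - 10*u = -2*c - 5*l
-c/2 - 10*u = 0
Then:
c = 2/7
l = -4*n/5 - 1/7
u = -1/70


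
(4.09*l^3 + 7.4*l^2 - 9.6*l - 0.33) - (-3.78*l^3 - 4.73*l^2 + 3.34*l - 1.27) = 7.87*l^3 + 12.13*l^2 - 12.94*l + 0.94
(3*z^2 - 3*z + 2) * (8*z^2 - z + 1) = 24*z^4 - 27*z^3 + 22*z^2 - 5*z + 2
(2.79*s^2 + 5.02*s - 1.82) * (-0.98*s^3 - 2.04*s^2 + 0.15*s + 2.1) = -2.7342*s^5 - 10.6112*s^4 - 8.0387*s^3 + 10.3248*s^2 + 10.269*s - 3.822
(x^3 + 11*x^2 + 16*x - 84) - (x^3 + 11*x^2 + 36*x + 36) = -20*x - 120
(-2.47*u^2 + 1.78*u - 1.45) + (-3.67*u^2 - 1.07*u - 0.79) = -6.14*u^2 + 0.71*u - 2.24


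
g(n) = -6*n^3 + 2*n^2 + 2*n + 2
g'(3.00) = -148.00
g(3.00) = -136.00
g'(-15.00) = -4108.00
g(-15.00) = 20672.00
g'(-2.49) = -119.56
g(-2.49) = 102.05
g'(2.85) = -132.80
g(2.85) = -114.95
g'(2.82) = -129.86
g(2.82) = -111.01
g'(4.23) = -303.15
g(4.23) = -407.88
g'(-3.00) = -172.00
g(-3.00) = 176.00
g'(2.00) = -62.00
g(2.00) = -34.00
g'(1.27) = -21.95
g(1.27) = -4.52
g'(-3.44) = -224.76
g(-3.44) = 263.03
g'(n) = -18*n^2 + 4*n + 2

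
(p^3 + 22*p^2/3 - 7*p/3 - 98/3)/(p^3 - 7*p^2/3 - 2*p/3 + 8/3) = (3*p^2 + 28*p + 49)/(3*p^2 - p - 4)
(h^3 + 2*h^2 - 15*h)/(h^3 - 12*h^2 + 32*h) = (h^2 + 2*h - 15)/(h^2 - 12*h + 32)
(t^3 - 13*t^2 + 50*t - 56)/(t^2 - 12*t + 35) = (t^2 - 6*t + 8)/(t - 5)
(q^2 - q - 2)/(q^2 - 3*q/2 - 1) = 2*(q + 1)/(2*q + 1)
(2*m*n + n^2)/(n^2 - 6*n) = (2*m + n)/(n - 6)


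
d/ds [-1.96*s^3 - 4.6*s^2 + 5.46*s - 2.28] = -5.88*s^2 - 9.2*s + 5.46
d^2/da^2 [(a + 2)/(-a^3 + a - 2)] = 2*(-(a + 2)*(3*a^2 - 1)^2 + (3*a^2 + 3*a*(a + 2) - 1)*(a^3 - a + 2))/(a^3 - a + 2)^3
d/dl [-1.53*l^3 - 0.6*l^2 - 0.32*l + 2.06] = -4.59*l^2 - 1.2*l - 0.32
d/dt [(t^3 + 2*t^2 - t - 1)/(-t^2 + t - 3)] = (-t^4 + 2*t^3 - 8*t^2 - 14*t + 4)/(t^4 - 2*t^3 + 7*t^2 - 6*t + 9)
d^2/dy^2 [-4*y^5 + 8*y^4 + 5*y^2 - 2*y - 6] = -80*y^3 + 96*y^2 + 10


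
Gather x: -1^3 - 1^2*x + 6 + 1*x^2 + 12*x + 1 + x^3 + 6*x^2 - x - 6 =x^3 + 7*x^2 + 10*x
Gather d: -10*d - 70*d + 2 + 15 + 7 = 24 - 80*d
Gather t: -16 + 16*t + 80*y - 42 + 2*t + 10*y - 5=18*t + 90*y - 63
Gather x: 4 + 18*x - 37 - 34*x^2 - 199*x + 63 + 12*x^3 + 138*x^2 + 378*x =12*x^3 + 104*x^2 + 197*x + 30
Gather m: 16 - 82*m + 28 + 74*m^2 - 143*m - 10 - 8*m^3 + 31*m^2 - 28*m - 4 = -8*m^3 + 105*m^2 - 253*m + 30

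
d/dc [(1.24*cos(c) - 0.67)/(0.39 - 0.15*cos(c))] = -0.3831*sin(c)/(0.15*cos(c) - 0.39)^2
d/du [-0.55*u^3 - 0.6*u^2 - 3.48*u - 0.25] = -1.65*u^2 - 1.2*u - 3.48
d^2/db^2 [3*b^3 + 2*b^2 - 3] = 18*b + 4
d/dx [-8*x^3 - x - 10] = -24*x^2 - 1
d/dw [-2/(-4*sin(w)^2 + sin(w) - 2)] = 2*(1 - 8*sin(w))*cos(w)/(4*sin(w)^2 - sin(w) + 2)^2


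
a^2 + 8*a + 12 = (a + 2)*(a + 6)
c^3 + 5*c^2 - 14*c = c*(c - 2)*(c + 7)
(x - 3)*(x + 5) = x^2 + 2*x - 15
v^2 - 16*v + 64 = (v - 8)^2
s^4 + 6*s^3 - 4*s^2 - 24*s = s*(s - 2)*(s + 2)*(s + 6)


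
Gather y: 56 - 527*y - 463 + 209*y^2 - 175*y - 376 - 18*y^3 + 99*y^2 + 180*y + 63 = -18*y^3 + 308*y^2 - 522*y - 720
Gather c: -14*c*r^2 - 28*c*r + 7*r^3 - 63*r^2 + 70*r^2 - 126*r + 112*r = c*(-14*r^2 - 28*r) + 7*r^3 + 7*r^2 - 14*r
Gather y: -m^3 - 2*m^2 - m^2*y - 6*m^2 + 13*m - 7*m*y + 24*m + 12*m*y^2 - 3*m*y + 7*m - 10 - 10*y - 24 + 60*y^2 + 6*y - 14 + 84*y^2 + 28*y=-m^3 - 8*m^2 + 44*m + y^2*(12*m + 144) + y*(-m^2 - 10*m + 24) - 48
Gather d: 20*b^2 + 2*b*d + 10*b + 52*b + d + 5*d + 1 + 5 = 20*b^2 + 62*b + d*(2*b + 6) + 6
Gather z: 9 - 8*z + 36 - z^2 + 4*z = -z^2 - 4*z + 45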